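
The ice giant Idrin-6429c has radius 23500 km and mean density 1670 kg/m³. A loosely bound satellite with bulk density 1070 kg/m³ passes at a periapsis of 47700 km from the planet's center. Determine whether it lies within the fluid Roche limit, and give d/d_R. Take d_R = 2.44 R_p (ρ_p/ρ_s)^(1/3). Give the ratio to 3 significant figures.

d_R = 2.44 × (23500 km) × (1670/1070)^(1/3) = 66510 km
d/d_R = (47700) / (66510) = 0.717
Since d/d_R < 1, the body is inside the Roche limit.

inside; d/d_R ≈ 0.717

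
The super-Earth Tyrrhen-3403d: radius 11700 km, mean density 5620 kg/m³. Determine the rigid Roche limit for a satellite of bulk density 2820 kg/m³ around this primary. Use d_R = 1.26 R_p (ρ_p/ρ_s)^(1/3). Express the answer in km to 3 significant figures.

d_R = 1.26 × 11700 km × (5620/2820)^(1/3)
    = 18600 km

18600 km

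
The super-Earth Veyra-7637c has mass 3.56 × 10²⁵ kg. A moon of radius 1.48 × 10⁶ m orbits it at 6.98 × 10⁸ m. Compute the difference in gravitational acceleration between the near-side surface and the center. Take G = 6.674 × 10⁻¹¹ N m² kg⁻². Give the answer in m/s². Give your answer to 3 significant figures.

2.07 × 10⁻⁵ m/s²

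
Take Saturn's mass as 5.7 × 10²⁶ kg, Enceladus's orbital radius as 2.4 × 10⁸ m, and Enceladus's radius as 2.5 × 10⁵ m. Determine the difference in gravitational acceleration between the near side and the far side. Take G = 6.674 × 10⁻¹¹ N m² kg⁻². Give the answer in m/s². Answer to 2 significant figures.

2.8 × 10⁻³ m/s²

The field gradient is 2GM/d³; across the full diameter 2r the difference is 4GMr/d³.
Δa = 4GMr/d³
   = 4 × (6.674 × 10⁻¹¹) × (5.7 × 10²⁶) × (2.5 × 10⁵) / (2.4 × 10⁸)³
   = 2.8 × 10⁻³ m/s²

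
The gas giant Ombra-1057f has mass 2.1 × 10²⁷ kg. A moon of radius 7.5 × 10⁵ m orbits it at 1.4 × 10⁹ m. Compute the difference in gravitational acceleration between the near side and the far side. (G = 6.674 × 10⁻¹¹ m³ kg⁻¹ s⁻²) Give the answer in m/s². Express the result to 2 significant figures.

1.5 × 10⁻⁴ m/s²

The field gradient is 2GM/d³; across the full diameter 2r the difference is 4GMr/d³.
Δg = 4GMr/d³
   = 4 × (6.674 × 10⁻¹¹) × (2.1 × 10²⁷) × (7.5 × 10⁵) / (1.4 × 10⁹)³
   = 1.5 × 10⁻⁴ m/s²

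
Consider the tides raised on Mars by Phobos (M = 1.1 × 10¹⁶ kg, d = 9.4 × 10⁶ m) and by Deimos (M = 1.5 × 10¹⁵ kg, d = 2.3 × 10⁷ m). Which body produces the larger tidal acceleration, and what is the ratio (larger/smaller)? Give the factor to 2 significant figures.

Compare M/d³ for the two perturbers:
Phobos: (1.1 × 10¹⁶) / (9.4 × 10⁶)³ = 1.324 × 10⁻⁵
Deimos: (1.5 × 10¹⁵) / (2.3 × 10⁷)³ = 1.233 × 10⁻⁷
Ratio (larger/smaller) = 110

Phobos, by a factor of ≈ 110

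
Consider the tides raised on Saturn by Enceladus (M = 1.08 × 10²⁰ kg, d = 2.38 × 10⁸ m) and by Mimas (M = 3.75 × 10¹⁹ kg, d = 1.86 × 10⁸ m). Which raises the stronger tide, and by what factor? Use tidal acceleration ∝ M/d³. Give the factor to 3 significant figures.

Tidal acceleration ∝ M/d³, so compare M/d³ for each.
Enceladus: (1.08 × 10²⁰) / (2.38 × 10⁸)³ = 8.011 × 10⁻⁶
Mimas: (3.75 × 10¹⁹) / (1.86 × 10⁸)³ = 5.828 × 10⁻⁶
Ratio (larger/smaller) = 1.37

Enceladus, by a factor of ≈ 1.37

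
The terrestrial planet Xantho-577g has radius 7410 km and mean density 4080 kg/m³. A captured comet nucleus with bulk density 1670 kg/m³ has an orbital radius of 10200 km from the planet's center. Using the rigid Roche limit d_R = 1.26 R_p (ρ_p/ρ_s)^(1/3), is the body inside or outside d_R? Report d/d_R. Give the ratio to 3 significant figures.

inside; d/d_R ≈ 0.811

d_R = 1.26 × (7410 km) × (4080/1670)^(1/3) = 12570 km
d/d_R = (10200) / (12570) = 0.811
Since d/d_R < 1, the body is inside the Roche limit.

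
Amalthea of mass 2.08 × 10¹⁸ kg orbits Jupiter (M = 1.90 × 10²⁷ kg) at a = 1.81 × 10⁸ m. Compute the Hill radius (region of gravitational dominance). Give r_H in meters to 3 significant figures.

1.29 × 10⁵ m

r_H ≈ a (m/3M)^(1/3)
    = (1.81 × 10⁸) × (2.08 × 10¹⁸ / (3 × 1.90 × 10²⁷))^(1/3)
    = 1.29 × 10⁵ m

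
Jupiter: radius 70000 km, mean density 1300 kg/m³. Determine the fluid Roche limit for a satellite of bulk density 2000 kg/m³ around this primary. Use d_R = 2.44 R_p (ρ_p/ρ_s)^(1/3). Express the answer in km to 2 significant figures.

d_R = 2.44 × 70000 km × (1300/2000)^(1/3)
    = 1.5 × 10⁵ km

1.5 × 10⁵ km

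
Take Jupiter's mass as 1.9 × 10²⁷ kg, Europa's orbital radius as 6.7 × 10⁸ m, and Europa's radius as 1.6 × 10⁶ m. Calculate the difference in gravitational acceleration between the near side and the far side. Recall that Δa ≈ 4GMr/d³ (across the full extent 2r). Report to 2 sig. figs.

Near-to-far spans 2r, so the tidal difference is twice the near-to-center value: 4GMr/d³.
a_tidal = 4GMr/d³
        = 4 × (6.674 × 10⁻¹¹) × (1.9 × 10²⁷) × (1.6 × 10⁶) / (6.7 × 10⁸)³
        = 2.7 × 10⁻³ m/s²

2.7 × 10⁻³ m/s²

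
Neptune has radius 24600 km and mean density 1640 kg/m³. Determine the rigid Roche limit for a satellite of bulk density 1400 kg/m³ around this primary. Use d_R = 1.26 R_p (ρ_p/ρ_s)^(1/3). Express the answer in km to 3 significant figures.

32700 km

d_R = 1.26 × 24600 km × (1640/1400)^(1/3)
    = 32700 km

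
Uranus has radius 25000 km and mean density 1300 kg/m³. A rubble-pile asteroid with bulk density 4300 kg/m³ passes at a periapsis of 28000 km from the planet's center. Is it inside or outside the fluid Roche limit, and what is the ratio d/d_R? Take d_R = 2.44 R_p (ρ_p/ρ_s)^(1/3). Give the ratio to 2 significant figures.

d_R = 2.44 × (25000 km) × (1300/4300)^(1/3) = 40940 km
d/d_R = (28000) / (40940) = 0.68
Since d/d_R < 1, the body is inside the Roche limit.

inside; d/d_R ≈ 0.68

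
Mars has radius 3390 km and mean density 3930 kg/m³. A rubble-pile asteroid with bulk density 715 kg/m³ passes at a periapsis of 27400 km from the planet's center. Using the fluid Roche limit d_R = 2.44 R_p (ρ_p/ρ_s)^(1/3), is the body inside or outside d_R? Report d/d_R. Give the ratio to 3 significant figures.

d_R = 2.44 × (3390 km) × (3930/715)^(1/3) = 14600 km
d/d_R = (27400) / (14600) = 1.88
Since d/d_R > 1, the body is outside the Roche limit.

outside; d/d_R ≈ 1.88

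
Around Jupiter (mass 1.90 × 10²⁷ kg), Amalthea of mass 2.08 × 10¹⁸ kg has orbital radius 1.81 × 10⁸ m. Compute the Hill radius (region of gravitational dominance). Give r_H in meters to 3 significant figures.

1.29 × 10⁵ m

r_H ≈ a (m/3M)^(1/3)
    = (1.81 × 10⁸) × (2.08 × 10¹⁸ / (3 × 1.90 × 10²⁷))^(1/3)
    = 1.29 × 10⁵ m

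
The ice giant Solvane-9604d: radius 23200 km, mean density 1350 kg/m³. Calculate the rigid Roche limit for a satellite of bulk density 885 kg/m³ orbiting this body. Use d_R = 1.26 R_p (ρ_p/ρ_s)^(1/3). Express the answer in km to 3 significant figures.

d_R = 1.26 × 23200 km × (1350/885)^(1/3)
    = 33700 km

33700 km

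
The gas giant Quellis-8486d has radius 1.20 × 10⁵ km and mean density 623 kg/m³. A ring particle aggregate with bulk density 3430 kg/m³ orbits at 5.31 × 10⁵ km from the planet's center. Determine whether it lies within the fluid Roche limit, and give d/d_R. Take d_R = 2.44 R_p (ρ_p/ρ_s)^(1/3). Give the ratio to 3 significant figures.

outside; d/d_R ≈ 3.20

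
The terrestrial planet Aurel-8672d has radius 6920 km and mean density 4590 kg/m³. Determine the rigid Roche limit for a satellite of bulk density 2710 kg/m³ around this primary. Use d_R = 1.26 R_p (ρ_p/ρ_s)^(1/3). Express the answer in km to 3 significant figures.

d_R = 1.26 × 6920 km × (4590/2710)^(1/3)
    = 10400 km

10400 km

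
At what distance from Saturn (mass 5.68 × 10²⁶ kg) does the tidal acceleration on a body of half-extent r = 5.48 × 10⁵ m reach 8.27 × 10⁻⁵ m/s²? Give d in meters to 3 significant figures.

2GMr/d³ = a_tidal  ⇒  d = (2GMr / a_tidal)^(1/3)
d = (2 × 6.674×10⁻¹¹ × (5.68 × 10²⁶) × (5.48 × 10⁵) / (8.27 × 10⁻⁵))^(1/3)
  = 7.95 × 10⁸ m

7.95 × 10⁸ m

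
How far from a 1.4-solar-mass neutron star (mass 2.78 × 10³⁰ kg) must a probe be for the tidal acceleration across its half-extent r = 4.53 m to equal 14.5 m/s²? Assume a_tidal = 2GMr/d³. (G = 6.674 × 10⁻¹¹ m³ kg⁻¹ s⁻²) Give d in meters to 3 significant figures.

4.88 × 10⁶ m

2GMr/d³ = a_tidal  ⇒  d = (2GMr / a_tidal)^(1/3)
d = (2 × 6.674×10⁻¹¹ × (2.78 × 10³⁰) × (4.53) / (14.5))^(1/3)
  = 4.88 × 10⁶ m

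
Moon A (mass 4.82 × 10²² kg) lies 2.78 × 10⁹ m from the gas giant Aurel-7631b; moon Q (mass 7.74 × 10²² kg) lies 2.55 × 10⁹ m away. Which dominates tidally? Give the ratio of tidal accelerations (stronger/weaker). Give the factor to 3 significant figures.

Moon Q, by a factor of ≈ 2.08

Tidal stretch scales as M/d³; compute that for each body.
Moon A: (4.82 × 10²²) / (2.78 × 10⁹)³ = 2.243 × 10⁻⁶
Moon Q: (7.74 × 10²²) / (2.55 × 10⁹)³ = 4.668 × 10⁻⁶
Ratio (larger/smaller) = 2.08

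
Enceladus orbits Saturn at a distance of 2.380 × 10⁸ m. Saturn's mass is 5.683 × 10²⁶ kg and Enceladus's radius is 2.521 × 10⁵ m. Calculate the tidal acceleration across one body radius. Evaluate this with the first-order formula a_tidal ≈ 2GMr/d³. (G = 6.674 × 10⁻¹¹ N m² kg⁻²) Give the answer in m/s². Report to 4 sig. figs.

a_tidal = 2GMr/d³
        = 2 × (6.674 × 10⁻¹¹) × (5.683 × 10²⁶) × (2.521 × 10⁵) / (2.380 × 10⁸)³
        = 1.419 × 10⁻³ m/s²

1.419 × 10⁻³ m/s²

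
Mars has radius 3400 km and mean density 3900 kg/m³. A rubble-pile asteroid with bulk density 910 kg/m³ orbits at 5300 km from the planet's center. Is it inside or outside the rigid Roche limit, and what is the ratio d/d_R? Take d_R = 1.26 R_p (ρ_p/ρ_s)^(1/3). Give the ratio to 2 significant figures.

d_R = 1.26 × (3400 km) × (3900/910)^(1/3) = 6959 km
d/d_R = (5300) / (6959) = 0.76
Since d/d_R < 1, the body is inside the Roche limit.

inside; d/d_R ≈ 0.76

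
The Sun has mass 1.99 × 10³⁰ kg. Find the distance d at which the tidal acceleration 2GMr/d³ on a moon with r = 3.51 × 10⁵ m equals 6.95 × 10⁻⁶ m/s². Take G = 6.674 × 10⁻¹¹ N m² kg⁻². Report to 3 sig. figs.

2GMr/d³ = a_tidal  ⇒  d = (2GMr / a_tidal)^(1/3)
d = (2 × 6.674×10⁻¹¹ × (1.99 × 10³⁰) × (3.51 × 10⁵) / (6.95 × 10⁻⁶))^(1/3)
  = 2.38 × 10¹⁰ m

2.38 × 10¹⁰ m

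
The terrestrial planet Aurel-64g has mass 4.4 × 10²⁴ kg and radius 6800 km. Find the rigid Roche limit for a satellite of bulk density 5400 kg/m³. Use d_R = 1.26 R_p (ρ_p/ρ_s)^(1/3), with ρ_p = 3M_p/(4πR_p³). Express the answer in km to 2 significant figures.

ρ_p = 3M_p/(4πR_p³) = 3 × (4.4 × 10²⁴) / (4π × (6.8 × 10⁶ m)³) = 3300 kg/m³
d_R = 1.26 × 6800 km × (3300/5400)^(1/3)
    = 7300 km

7300 km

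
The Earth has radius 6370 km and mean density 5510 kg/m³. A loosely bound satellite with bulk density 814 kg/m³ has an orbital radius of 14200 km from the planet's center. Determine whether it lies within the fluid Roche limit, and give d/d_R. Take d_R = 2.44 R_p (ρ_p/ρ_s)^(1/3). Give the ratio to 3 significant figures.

inside; d/d_R ≈ 0.483

d_R = 2.44 × (6370 km) × (5510/814)^(1/3) = 29400 km
d/d_R = (14200) / (29400) = 0.483
Since d/d_R < 1, the body is inside the Roche limit.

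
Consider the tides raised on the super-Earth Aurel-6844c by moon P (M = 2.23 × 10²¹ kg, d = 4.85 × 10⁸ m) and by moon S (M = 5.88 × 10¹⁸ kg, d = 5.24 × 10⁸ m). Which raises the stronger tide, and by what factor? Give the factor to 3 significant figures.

Moon P, by a factor of ≈ 478

Tidal acceleration ∝ M/d³, so compare M/d³ for each.
Moon P: (2.23 × 10²¹) / (4.85 × 10⁸)³ = 1.955 × 10⁻⁵
Moon S: (5.88 × 10¹⁸) / (5.24 × 10⁸)³ = 4.087 × 10⁻⁸
Ratio (larger/smaller) = 478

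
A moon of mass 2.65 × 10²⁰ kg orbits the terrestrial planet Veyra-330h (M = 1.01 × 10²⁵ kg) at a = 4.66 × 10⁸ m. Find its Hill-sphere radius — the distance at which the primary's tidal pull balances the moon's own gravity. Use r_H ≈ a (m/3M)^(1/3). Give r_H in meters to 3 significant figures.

r_H ≈ a (m/3M)^(1/3)
    = (4.66 × 10⁸) × (2.65 × 10²⁰ / (3 × 1.01 × 10²⁵))^(1/3)
    = 9.60 × 10⁶ m

9.60 × 10⁶ m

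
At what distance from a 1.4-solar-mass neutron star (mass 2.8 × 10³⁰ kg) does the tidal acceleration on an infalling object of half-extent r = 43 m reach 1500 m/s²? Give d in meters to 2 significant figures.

2GMr/d³ = a_tidal  ⇒  d = (2GMr / a_tidal)^(1/3)
d = (2 × 6.674×10⁻¹¹ × (2.8 × 10³⁰) × (43) / (1500))^(1/3)
  = 2.2 × 10⁶ m

2.2 × 10⁶ m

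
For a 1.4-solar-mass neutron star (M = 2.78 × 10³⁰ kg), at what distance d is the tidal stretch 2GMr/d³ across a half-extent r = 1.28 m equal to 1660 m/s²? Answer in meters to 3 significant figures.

6.59 × 10⁵ m

2GMr/d³ = a_tidal  ⇒  d = (2GMr / a_tidal)^(1/3)
d = (2 × 6.674×10⁻¹¹ × (2.78 × 10³⁰) × (1.28) / (1660))^(1/3)
  = 6.59 × 10⁵ m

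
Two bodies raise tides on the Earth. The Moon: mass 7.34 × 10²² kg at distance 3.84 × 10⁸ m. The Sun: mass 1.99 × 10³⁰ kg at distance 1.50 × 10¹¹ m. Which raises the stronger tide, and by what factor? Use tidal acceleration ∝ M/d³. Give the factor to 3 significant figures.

The tide-raising term goes as M/d³ (the gradient of a 1/d² field).
The Moon: (7.34 × 10²²) / (3.84 × 10⁸)³ = 1.296 × 10⁻³
The Sun: (1.99 × 10³⁰) / (1.50 × 10¹¹)³ = 5.896 × 10⁻⁴
Ratio (larger/smaller) = 2.20

The Moon, by a factor of ≈ 2.20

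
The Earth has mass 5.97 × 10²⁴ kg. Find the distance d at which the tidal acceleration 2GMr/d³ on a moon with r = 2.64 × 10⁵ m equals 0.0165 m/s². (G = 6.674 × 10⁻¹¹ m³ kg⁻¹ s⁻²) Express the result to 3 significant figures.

2.34 × 10⁷ m

2GMr/d³ = a_tidal  ⇒  d = (2GMr / a_tidal)^(1/3)
d = (2 × 6.674×10⁻¹¹ × (5.97 × 10²⁴) × (2.64 × 10⁵) / (0.0165))^(1/3)
  = 2.34 × 10⁷ m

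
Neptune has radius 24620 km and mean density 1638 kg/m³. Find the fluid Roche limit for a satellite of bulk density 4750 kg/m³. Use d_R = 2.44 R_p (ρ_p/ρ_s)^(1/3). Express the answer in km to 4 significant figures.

d_R = 2.44 × 24620 km × (1638/4750)^(1/3)
    = 42130 km

42130 km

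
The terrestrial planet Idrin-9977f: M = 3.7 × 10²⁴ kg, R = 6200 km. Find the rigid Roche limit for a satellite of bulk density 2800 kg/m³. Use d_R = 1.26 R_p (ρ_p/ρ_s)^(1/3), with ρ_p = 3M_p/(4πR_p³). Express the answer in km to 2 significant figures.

8600 km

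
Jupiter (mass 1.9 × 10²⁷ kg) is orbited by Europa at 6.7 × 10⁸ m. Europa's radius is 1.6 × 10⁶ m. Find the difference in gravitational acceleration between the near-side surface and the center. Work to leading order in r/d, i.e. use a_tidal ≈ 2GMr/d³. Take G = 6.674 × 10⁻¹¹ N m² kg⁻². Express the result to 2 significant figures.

Δa = 2GMr/d³
   = 2 × (6.674 × 10⁻¹¹) × (1.9 × 10²⁷) × (1.6 × 10⁶) / (6.7 × 10⁸)³
   = 1.3 × 10⁻³ m/s²

1.3 × 10⁻³ m/s²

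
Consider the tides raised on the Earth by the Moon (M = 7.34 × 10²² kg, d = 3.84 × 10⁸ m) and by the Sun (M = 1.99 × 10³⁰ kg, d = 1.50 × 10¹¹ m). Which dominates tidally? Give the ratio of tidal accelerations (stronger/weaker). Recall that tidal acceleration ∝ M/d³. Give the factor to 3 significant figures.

Tidal acceleration ∝ M/d³, so compare M/d³ for each.
The Moon: (7.34 × 10²²) / (3.84 × 10⁸)³ = 1.296 × 10⁻³
The Sun: (1.99 × 10³⁰) / (1.50 × 10¹¹)³ = 5.896 × 10⁻⁴
Ratio (larger/smaller) = 2.20

The Moon, by a factor of ≈ 2.20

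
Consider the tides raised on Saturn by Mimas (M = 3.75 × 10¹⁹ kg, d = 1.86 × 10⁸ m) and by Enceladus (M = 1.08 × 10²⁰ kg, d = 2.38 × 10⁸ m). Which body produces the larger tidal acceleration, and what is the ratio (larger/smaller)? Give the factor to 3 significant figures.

Enceladus, by a factor of ≈ 1.37

Tidal stretch scales as M/d³; compute that for each body.
Mimas: (3.75 × 10¹⁹) / (1.86 × 10⁸)³ = 5.828 × 10⁻⁶
Enceladus: (1.08 × 10²⁰) / (2.38 × 10⁸)³ = 8.011 × 10⁻⁶
Ratio (larger/smaller) = 1.37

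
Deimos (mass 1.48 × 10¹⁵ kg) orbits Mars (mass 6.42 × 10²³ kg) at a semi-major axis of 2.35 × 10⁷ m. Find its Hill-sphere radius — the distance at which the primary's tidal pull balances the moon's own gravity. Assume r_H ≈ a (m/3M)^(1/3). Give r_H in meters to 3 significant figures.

r_H ≈ a (m/3M)^(1/3)
    = (2.35 × 10⁷) × (1.48 × 10¹⁵ / (3 × 6.42 × 10²³))^(1/3)
    = 2.15 × 10⁴ m

2.15 × 10⁴ m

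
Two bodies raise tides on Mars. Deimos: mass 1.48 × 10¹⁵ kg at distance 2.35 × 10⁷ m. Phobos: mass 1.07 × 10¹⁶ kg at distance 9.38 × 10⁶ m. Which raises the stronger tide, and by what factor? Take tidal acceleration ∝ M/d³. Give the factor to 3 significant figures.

Phobos, by a factor of ≈ 114

Compare M/d³ for the two perturbers:
Deimos: (1.48 × 10¹⁵) / (2.35 × 10⁷)³ = 1.140 × 10⁻⁷
Phobos: (1.07 × 10¹⁶) / (9.38 × 10⁶)³ = 1.297 × 10⁻⁵
Ratio (larger/smaller) = 114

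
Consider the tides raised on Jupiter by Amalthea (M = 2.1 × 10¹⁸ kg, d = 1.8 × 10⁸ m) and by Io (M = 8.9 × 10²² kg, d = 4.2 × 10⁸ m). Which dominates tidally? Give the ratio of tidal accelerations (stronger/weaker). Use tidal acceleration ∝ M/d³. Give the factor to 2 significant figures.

Tidal stretch scales as M/d³; compute that for each body.
Amalthea: (2.1 × 10¹⁸) / (1.8 × 10⁸)³ = 3.601 × 10⁻⁷
Io: (8.9 × 10²²) / (4.2 × 10⁸)³ = 1.201 × 10⁻³
Ratio (larger/smaller) = 3300

Io, by a factor of ≈ 3300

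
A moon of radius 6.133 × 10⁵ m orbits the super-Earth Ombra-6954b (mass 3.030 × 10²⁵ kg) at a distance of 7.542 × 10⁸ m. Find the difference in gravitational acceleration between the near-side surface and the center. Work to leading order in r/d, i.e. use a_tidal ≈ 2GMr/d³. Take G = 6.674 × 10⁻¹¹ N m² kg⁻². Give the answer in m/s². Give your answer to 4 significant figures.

5.782 × 10⁻⁶ m/s²

The tidal stretch is the gradient of GM/d² times the body's extent r, hence the 1/d³ dependence.
a_tidal = 2GMr/d³
        = 2 × (6.674 × 10⁻¹¹) × (3.030 × 10²⁵) × (6.133 × 10⁵) / (7.542 × 10⁸)³
        = 5.782 × 10⁻⁶ m/s²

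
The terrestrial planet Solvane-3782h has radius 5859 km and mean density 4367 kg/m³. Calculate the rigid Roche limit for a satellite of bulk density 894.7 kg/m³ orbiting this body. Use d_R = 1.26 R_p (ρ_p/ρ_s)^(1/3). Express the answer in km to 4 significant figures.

d_R = 1.26 × 5859 km × (4367/894.7)^(1/3)
    = 12520 km

12520 km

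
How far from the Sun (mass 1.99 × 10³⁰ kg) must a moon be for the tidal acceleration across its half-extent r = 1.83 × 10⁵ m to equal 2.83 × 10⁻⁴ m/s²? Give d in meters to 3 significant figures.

5.56 × 10⁹ m

2GMr/d³ = a_tidal  ⇒  d = (2GMr / a_tidal)^(1/3)
d = (2 × 6.674×10⁻¹¹ × (1.99 × 10³⁰) × (1.83 × 10⁵) / (2.83 × 10⁻⁴))^(1/3)
  = 5.56 × 10⁹ m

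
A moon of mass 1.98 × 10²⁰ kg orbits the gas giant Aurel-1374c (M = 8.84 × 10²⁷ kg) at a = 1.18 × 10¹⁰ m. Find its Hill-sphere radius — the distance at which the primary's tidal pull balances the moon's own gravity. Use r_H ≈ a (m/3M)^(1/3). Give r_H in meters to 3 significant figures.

2.31 × 10⁷ m

r_H ≈ a (m/3M)^(1/3)
    = (1.18 × 10¹⁰) × (1.98 × 10²⁰ / (3 × 8.84 × 10²⁷))^(1/3)
    = 2.31 × 10⁷ m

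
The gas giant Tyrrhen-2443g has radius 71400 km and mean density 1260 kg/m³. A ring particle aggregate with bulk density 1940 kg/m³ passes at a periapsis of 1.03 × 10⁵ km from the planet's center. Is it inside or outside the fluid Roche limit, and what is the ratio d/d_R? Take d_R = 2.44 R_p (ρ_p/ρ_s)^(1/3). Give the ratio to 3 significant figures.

inside; d/d_R ≈ 0.683

d_R = 2.44 × (71400 km) × (1260/1940)^(1/3) = 1.509 × 10⁵ km
d/d_R = (1.03 × 10⁵) / (1.509 × 10⁵) = 0.683
Since d/d_R < 1, the body is inside the Roche limit.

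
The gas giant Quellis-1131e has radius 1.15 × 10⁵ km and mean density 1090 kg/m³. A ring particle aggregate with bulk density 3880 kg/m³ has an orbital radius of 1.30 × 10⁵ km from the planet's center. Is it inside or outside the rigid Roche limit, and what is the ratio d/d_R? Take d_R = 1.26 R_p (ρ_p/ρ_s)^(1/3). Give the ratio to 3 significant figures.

outside; d/d_R ≈ 1.37

d_R = 1.26 × (1.15 × 10⁵ km) × (1090/3880)^(1/3) = 94900 km
d/d_R = (1.30 × 10⁵) / (94900) = 1.37
Since d/d_R > 1, the body is outside the Roche limit.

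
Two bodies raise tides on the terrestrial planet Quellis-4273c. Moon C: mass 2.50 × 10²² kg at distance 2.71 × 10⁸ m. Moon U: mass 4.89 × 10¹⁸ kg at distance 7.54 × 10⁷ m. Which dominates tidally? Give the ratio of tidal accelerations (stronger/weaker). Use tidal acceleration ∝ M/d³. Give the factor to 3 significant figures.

Moon C, by a factor of ≈ 110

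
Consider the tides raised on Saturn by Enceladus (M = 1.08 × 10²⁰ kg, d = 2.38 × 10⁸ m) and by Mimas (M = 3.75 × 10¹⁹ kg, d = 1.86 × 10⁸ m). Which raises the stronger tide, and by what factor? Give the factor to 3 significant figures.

Enceladus, by a factor of ≈ 1.37

The tide-raising term goes as M/d³ (the gradient of a 1/d² field).
Enceladus: (1.08 × 10²⁰) / (2.38 × 10⁸)³ = 8.011 × 10⁻⁶
Mimas: (3.75 × 10¹⁹) / (1.86 × 10⁸)³ = 5.828 × 10⁻⁶
Ratio (larger/smaller) = 1.37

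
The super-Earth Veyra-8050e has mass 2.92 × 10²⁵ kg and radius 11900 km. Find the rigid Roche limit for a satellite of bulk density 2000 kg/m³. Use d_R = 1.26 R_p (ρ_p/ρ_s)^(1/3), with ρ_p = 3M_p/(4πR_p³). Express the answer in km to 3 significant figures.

19100 km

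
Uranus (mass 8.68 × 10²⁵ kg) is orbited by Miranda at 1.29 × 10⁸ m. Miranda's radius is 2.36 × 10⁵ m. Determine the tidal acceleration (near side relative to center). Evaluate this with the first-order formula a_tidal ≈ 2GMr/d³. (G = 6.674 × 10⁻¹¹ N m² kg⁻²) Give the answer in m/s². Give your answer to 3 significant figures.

a_tidal = 2GMr/d³
        = 2 × (6.674 × 10⁻¹¹) × (8.68 × 10²⁵) × (2.36 × 10⁵) / (1.29 × 10⁸)³
        = 1.27 × 10⁻³ m/s²

1.27 × 10⁻³ m/s²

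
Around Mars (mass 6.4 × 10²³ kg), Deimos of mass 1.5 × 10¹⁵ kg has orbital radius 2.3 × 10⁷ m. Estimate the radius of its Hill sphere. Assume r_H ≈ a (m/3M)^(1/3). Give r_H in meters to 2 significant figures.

r_H ≈ a (m/3M)^(1/3)
    = (2.3 × 10⁷) × (1.5 × 10¹⁵ / (3 × 6.4 × 10²³))^(1/3)
    = 2.1 × 10⁴ m

2.1 × 10⁴ m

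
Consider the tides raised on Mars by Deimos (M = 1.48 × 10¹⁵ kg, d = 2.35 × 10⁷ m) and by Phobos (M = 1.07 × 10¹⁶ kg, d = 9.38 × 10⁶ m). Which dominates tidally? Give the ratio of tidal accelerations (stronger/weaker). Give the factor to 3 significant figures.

Phobos, by a factor of ≈ 114

The tide-raising term goes as M/d³ (the gradient of a 1/d² field).
Deimos: (1.48 × 10¹⁵) / (2.35 × 10⁷)³ = 1.140 × 10⁻⁷
Phobos: (1.07 × 10¹⁶) / (9.38 × 10⁶)³ = 1.297 × 10⁻⁵
Ratio (larger/smaller) = 114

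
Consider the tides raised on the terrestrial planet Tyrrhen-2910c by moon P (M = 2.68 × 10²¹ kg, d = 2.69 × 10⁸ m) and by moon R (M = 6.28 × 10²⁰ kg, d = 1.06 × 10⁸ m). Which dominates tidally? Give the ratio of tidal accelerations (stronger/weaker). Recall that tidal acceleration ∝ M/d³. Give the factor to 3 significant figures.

Moon R, by a factor of ≈ 3.83

Tidal stretch scales as M/d³; compute that for each body.
Moon P: (2.68 × 10²¹) / (2.69 × 10⁸)³ = 1.377 × 10⁻⁴
Moon R: (6.28 × 10²⁰) / (1.06 × 10⁸)³ = 5.273 × 10⁻⁴
Ratio (larger/smaller) = 3.83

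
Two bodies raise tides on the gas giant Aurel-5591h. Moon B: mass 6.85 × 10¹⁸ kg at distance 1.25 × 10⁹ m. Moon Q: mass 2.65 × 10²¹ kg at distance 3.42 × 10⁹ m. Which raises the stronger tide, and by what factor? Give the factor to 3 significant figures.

Tidal stretch scales as M/d³; compute that for each body.
Moon B: (6.85 × 10¹⁸) / (1.25 × 10⁹)³ = 3.507 × 10⁻⁹
Moon Q: (2.65 × 10²¹) / (3.42 × 10⁹)³ = 6.625 × 10⁻⁸
Ratio (larger/smaller) = 18.9

Moon Q, by a factor of ≈ 18.9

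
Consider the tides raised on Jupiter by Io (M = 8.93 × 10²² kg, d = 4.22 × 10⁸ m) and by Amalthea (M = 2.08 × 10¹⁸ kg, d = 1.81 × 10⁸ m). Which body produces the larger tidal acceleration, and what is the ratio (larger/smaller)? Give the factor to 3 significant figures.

Io, by a factor of ≈ 3390

The tide-raising term goes as M/d³ (the gradient of a 1/d² field).
Io: (8.93 × 10²²) / (4.22 × 10⁸)³ = 1.188 × 10⁻³
Amalthea: (2.08 × 10¹⁸) / (1.81 × 10⁸)³ = 3.508 × 10⁻⁷
Ratio (larger/smaller) = 3390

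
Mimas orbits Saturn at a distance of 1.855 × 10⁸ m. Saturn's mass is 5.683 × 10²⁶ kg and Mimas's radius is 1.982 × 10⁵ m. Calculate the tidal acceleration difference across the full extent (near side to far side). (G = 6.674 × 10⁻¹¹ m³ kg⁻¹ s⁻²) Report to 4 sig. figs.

4.711 × 10⁻³ m/s²

Δa = 4GMr/d³
   = 4 × (6.674 × 10⁻¹¹) × (5.683 × 10²⁶) × (1.982 × 10⁵) / (1.855 × 10⁸)³
   = 4.711 × 10⁻³ m/s²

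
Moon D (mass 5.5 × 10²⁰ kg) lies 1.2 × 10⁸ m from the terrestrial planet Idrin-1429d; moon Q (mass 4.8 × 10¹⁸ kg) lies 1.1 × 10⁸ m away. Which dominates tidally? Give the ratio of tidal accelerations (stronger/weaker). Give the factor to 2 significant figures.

Moon D, by a factor of ≈ 88

Tidal stretch scales as M/d³; compute that for each body.
Moon D: (5.5 × 10²⁰) / (1.2 × 10⁸)³ = 3.183 × 10⁻⁴
Moon Q: (4.8 × 10¹⁸) / (1.1 × 10⁸)³ = 3.606 × 10⁻⁶
Ratio (larger/smaller) = 88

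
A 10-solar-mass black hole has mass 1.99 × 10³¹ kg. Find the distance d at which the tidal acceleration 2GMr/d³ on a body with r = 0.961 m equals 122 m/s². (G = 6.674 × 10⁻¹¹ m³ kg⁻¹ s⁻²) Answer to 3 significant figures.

2GMr/d³ = a_tidal  ⇒  d = (2GMr / a_tidal)^(1/3)
d = (2 × 6.674×10⁻¹¹ × (1.99 × 10³¹) × (0.961) / (122))^(1/3)
  = 2.76 × 10⁶ m

2.76 × 10⁶ m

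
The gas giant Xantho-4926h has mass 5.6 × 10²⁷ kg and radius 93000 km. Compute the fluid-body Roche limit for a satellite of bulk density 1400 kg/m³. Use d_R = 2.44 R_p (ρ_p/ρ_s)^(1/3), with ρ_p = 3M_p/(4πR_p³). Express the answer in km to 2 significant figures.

2.4 × 10⁵ km

ρ_p = 3M_p/(4πR_p³) = 3 × (5.6 × 10²⁷) / (4π × (9.3 × 10⁷ m)³) = 1700 kg/m³
d_R = 2.44 × 93000 km × (1700/1400)^(1/3)
    = 2.4 × 10⁵ km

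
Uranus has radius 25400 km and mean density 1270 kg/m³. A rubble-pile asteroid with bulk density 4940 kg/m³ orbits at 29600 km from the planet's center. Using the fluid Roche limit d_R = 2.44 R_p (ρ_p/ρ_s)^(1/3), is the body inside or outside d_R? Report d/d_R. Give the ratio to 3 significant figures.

d_R = 2.44 × (25400 km) × (1270/4940)^(1/3) = 39410 km
d/d_R = (29600) / (39410) = 0.751
Since d/d_R < 1, the body is inside the Roche limit.

inside; d/d_R ≈ 0.751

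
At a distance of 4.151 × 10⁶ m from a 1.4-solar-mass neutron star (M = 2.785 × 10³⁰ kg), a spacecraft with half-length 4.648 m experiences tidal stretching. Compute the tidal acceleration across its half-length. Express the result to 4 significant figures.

2.416 × 10¹ m/s²

Since r ≪ d, expand the inverse-square field across one radius to get the leading 2GMr/d³ term.
Δg = 2GMr/d³
   = 2 × (6.674 × 10⁻¹¹) × (2.785 × 10³⁰) × (4.648) / (4.151 × 10⁶)³
   = 2.416 × 10¹ m/s²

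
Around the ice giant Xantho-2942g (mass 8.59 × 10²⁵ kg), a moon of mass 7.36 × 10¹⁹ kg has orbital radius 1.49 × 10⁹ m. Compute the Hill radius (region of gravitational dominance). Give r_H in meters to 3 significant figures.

r_H ≈ a (m/3M)^(1/3)
    = (1.49 × 10⁹) × (7.36 × 10¹⁹ / (3 × 8.59 × 10²⁵))^(1/3)
    = 9.81 × 10⁶ m

9.81 × 10⁶ m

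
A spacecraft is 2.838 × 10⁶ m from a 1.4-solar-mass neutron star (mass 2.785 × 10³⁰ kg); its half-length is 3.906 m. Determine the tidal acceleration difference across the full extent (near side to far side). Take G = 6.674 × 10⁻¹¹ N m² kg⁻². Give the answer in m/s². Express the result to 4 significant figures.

Δg = 4GMr/d³
   = 4 × (6.674 × 10⁻¹¹) × (2.785 × 10³⁰) × (3.906) / (2.838 × 10⁶)³
   = 1.270 × 10² m/s²

1.270 × 10² m/s²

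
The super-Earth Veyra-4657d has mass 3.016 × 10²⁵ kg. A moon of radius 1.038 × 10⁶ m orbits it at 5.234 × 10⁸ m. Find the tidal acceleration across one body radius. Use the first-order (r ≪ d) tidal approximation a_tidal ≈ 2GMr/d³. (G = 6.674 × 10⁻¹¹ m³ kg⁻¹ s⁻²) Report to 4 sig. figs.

2.914 × 10⁻⁵ m/s²

a_tidal = 2GMr/d³
        = 2 × (6.674 × 10⁻¹¹) × (3.016 × 10²⁵) × (1.038 × 10⁶) / (5.234 × 10⁸)³
        = 2.914 × 10⁻⁵ m/s²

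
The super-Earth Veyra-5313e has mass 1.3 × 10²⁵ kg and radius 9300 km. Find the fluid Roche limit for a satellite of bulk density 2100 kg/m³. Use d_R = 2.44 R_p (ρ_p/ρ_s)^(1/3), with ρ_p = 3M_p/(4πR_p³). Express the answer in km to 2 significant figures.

28000 km

ρ_p = 3M_p/(4πR_p³) = 3 × (1.3 × 10²⁵) / (4π × (9.3 × 10⁶ m)³) = 3900 kg/m³
d_R = 2.44 × 9300 km × (3900/2100)^(1/3)
    = 28000 km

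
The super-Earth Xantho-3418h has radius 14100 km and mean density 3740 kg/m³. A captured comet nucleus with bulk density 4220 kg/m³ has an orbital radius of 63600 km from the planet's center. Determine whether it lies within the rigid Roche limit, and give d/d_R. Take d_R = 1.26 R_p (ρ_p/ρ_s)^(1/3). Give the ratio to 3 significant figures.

outside; d/d_R ≈ 3.73

d_R = 1.26 × (14100 km) × (3740/4220)^(1/3) = 17070 km
d/d_R = (63600) / (17070) = 3.73
Since d/d_R > 1, the body is outside the Roche limit.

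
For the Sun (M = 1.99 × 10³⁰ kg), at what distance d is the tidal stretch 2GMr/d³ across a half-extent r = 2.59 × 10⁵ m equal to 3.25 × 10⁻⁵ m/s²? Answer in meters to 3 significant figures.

1.28 × 10¹⁰ m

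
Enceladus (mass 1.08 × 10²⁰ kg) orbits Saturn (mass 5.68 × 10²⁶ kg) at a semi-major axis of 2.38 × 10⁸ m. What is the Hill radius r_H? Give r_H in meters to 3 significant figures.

r_H ≈ a (m/3M)^(1/3)
    = (2.38 × 10⁸) × (1.08 × 10²⁰ / (3 × 5.68 × 10²⁶))^(1/3)
    = 9.49 × 10⁵ m

9.49 × 10⁵ m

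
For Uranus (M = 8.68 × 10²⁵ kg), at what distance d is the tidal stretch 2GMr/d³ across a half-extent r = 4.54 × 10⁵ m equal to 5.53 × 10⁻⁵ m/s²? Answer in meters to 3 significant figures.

4.56 × 10⁸ m

2GMr/d³ = a_tidal  ⇒  d = (2GMr / a_tidal)^(1/3)
d = (2 × 6.674×10⁻¹¹ × (8.68 × 10²⁵) × (4.54 × 10⁵) / (5.53 × 10⁻⁵))^(1/3)
  = 4.56 × 10⁸ m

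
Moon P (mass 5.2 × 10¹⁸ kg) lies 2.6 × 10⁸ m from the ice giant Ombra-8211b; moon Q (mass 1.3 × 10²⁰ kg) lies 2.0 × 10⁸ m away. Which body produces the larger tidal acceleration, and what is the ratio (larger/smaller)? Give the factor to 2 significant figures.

Moon Q, by a factor of ≈ 55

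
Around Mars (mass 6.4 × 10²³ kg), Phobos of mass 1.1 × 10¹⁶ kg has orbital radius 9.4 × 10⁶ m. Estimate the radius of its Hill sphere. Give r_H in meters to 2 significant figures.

1.7 × 10⁴ m

r_H ≈ a (m/3M)^(1/3)
    = (9.4 × 10⁶) × (1.1 × 10¹⁶ / (3 × 6.4 × 10²³))^(1/3)
    = 1.7 × 10⁴ m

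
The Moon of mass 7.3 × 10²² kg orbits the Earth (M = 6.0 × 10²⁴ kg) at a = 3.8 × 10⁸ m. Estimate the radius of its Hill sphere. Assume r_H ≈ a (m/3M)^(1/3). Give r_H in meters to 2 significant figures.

r_H ≈ a (m/3M)^(1/3)
    = (3.8 × 10⁸) × (7.3 × 10²² / (3 × 6.0 × 10²⁴))^(1/3)
    = 6.1 × 10⁷ m

6.1 × 10⁷ m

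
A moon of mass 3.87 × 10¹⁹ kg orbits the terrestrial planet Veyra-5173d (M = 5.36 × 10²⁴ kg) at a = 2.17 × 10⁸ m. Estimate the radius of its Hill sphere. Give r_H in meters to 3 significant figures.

2.91 × 10⁶ m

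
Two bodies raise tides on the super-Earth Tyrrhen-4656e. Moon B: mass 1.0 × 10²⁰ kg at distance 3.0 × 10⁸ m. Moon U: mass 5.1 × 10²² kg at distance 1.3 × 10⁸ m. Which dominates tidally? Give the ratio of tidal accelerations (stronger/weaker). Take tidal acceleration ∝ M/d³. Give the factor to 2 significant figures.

Moon U, by a factor of ≈ 6300

Tidal acceleration ∝ M/d³, so compare M/d³ for each.
Moon B: (1.0 × 10²⁰) / (3.0 × 10⁸)³ = 3.704 × 10⁻⁶
Moon U: (5.1 × 10²²) / (1.3 × 10⁸)³ = 2.321 × 10⁻²
Ratio (larger/smaller) = 6300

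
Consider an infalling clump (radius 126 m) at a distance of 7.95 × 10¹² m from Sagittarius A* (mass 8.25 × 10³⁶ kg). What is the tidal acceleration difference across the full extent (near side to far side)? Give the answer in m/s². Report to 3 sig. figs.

Δa = 4GMr/d³
   = 4 × (6.674 × 10⁻¹¹) × (8.25 × 10³⁶) × (126) / (7.95 × 10¹²)³
   = 5.52 × 10⁻¹⁰ m/s²

5.52 × 10⁻¹⁰ m/s²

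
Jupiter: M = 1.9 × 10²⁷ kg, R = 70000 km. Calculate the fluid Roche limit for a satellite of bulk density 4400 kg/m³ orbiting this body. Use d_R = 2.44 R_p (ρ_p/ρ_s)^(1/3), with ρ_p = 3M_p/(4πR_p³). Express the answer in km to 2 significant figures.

ρ_p = 3M_p/(4πR_p³) = 3 × (1.9 × 10²⁷) / (4π × (7.0 × 10⁷ m)³) = 1300 kg/m³
d_R = 2.44 × 70000 km × (1300/4400)^(1/3)
    = 1.1 × 10⁵ km

1.1 × 10⁵ km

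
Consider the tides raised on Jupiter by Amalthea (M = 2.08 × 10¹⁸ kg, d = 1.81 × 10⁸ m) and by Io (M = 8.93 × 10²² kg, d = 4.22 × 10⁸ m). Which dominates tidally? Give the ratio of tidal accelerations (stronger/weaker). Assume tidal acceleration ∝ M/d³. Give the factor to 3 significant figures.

The tide-raising term goes as M/d³ (the gradient of a 1/d² field).
Amalthea: (2.08 × 10¹⁸) / (1.81 × 10⁸)³ = 3.508 × 10⁻⁷
Io: (8.93 × 10²²) / (4.22 × 10⁸)³ = 1.188 × 10⁻³
Ratio (larger/smaller) = 3390

Io, by a factor of ≈ 3390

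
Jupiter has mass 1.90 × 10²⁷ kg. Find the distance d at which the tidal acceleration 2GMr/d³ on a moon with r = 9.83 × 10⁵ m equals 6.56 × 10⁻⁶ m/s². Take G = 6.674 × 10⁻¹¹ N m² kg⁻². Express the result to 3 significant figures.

3.36 × 10⁹ m

2GMr/d³ = a_tidal  ⇒  d = (2GMr / a_tidal)^(1/3)
d = (2 × 6.674×10⁻¹¹ × (1.90 × 10²⁷) × (9.83 × 10⁵) / (6.56 × 10⁻⁶))^(1/3)
  = 3.36 × 10⁹ m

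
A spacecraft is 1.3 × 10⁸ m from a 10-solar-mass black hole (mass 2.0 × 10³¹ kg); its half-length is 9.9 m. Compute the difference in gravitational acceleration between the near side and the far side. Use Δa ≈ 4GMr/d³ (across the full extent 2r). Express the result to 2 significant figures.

a_tidal = 4GMr/d³
        = 4 × (6.674 × 10⁻¹¹) × (2.0 × 10³¹) × (9.9) / (1.3 × 10⁸)³
        = 2.4 × 10⁻² m/s²

2.4 × 10⁻² m/s²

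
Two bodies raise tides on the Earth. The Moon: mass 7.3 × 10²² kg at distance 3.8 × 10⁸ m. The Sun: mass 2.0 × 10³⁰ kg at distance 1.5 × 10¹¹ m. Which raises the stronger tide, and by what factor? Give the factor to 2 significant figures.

Tidal acceleration ∝ M/d³, so compare M/d³ for each.
The Moon: (7.3 × 10²²) / (3.8 × 10⁸)³ = 1.330 × 10⁻³
The Sun: (2.0 × 10³⁰) / (1.5 × 10¹¹)³ = 5.926 × 10⁻⁴
Ratio (larger/smaller) = 2.2

The Moon, by a factor of ≈ 2.2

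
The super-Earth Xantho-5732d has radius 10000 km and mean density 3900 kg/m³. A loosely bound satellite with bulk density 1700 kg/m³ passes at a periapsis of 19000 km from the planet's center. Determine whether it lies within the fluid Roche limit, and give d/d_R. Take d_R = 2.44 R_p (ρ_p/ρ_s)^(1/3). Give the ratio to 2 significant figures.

inside; d/d_R ≈ 0.59

d_R = 2.44 × (10000 km) × (3900/1700)^(1/3) = 32180 km
d/d_R = (19000) / (32180) = 0.59
Since d/d_R < 1, the body is inside the Roche limit.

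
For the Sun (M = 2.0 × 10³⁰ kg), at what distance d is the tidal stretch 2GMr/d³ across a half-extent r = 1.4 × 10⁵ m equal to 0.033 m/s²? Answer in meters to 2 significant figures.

2GMr/d³ = a_tidal  ⇒  d = (2GMr / a_tidal)^(1/3)
d = (2 × 6.674×10⁻¹¹ × (2.0 × 10³⁰) × (1.4 × 10⁵) / (0.033))^(1/3)
  = 1.0 × 10⁹ m

1.0 × 10⁹ m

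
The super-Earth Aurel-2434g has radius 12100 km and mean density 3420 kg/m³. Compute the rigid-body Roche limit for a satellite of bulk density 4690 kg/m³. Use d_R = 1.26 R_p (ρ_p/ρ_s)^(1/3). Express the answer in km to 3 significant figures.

13700 km

d_R = 1.26 × 12100 km × (3420/4690)^(1/3)
    = 13700 km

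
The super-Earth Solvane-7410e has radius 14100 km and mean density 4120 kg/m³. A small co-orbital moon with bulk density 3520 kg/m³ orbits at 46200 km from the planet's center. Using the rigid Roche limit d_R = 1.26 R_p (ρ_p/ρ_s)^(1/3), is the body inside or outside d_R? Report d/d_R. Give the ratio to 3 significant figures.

d_R = 1.26 × (14100 km) × (4120/3520)^(1/3) = 18720 km
d/d_R = (46200) / (18720) = 2.47
Since d/d_R > 1, the body is outside the Roche limit.

outside; d/d_R ≈ 2.47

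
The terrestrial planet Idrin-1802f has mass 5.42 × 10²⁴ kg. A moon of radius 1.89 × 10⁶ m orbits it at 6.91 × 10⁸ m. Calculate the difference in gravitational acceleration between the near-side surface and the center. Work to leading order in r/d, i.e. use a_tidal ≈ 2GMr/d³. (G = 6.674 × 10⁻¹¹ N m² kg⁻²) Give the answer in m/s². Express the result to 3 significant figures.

Δa = 2GMr/d³
   = 2 × (6.674 × 10⁻¹¹) × (5.42 × 10²⁴) × (1.89 × 10⁶) / (6.91 × 10⁸)³
   = 4.14 × 10⁻⁶ m/s²

4.14 × 10⁻⁶ m/s²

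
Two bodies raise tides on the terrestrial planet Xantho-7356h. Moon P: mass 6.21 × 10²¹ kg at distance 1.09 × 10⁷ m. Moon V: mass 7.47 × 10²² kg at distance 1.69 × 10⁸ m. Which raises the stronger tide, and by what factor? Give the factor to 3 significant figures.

Moon P, by a factor of ≈ 310

Tidal stretch scales as M/d³; compute that for each body.
Moon P: (6.21 × 10²¹) / (1.09 × 10⁷)³ = 4.795
Moon V: (7.47 × 10²²) / (1.69 × 10⁸)³ = 1.548 × 10⁻²
Ratio (larger/smaller) = 310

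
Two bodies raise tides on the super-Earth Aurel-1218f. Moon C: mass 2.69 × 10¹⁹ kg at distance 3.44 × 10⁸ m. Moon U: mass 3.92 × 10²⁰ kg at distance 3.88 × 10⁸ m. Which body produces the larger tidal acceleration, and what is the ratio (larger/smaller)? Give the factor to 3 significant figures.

Tidal stretch scales as M/d³; compute that for each body.
Moon C: (2.69 × 10¹⁹) / (3.44 × 10⁸)³ = 6.608 × 10⁻⁷
Moon U: (3.92 × 10²⁰) / (3.88 × 10⁸)³ = 6.711 × 10⁻⁶
Ratio (larger/smaller) = 10.2

Moon U, by a factor of ≈ 10.2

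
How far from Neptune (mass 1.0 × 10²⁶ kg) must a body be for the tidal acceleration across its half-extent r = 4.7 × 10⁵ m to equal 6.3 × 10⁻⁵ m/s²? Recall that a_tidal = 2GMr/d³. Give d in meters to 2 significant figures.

4.6 × 10⁸ m

2GMr/d³ = a_tidal  ⇒  d = (2GMr / a_tidal)^(1/3)
d = (2 × 6.674×10⁻¹¹ × (1.0 × 10²⁶) × (4.7 × 10⁵) / (6.3 × 10⁻⁵))^(1/3)
  = 4.6 × 10⁸ m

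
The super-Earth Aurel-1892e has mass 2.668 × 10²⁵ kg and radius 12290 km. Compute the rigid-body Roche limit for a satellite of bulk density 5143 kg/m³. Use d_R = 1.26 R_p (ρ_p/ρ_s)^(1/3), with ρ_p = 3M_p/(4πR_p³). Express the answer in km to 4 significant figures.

ρ_p = 3M_p/(4πR_p³) = 3 × (2.668 × 10²⁵) / (4π × (1.229 × 10⁷ m)³) = 3431 kg/m³
d_R = 1.26 × 12290 km × (3431/5143)^(1/3)
    = 13530 km

13530 km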